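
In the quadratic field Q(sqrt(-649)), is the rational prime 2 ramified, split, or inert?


K = Q(sqrt(-649)). Since d mod 4 = 3, disc(K) = -2596.
Check p | disc: -2596 mod 2 = 0.
p divides disc, so p ramifies: (p) = P^2 with e=2, f=1, g=1.
Therefore p is ramified.

ramified


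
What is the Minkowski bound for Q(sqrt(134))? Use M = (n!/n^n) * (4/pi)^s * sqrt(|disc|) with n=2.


d = 134, d mod 4 = 2, so disc(K) = 4d = 536; |disc(K)| = 536
Real quadratic field, so n = 2, s = r2 = 0, r1 = 2
M = (n!/n^n) * (4/pi)^s * sqrt(|disc(K)|) = (2!/2^2) * (4/pi)^0 * sqrt(536)
= 0.5 * 1.000000 * 23.151674
= 11.5758

11.5758


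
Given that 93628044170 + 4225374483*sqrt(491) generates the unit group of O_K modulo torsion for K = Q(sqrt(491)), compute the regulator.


epsilon = 93628044170 + 4225374483*sqrt(491)
= 1.8726e+11
R = ln(1.8726e+11)
= 25.9557

25.9557


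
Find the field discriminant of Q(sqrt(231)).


For K = Q(sqrt(d)) with d squarefree: disc(K) = d if d = 1 mod 4, and disc(K) = 4d if d = 2 or 3 mod 4.
Here d = 231, and d mod 4 = 3.
d = 3 mod 4, not 1 (O_K = Z[sqrt(d)]), so disc(K) = 4d = 4 * (231) = 924

924


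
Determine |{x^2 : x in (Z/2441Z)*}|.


For prime p, the number of non-zero quadratic residues is (p-1)/2.
= (2441-1)/2
= 1220

1220


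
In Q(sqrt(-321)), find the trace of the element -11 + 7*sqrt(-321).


Tr(a + b*sqrt(d)) = (a + b*sqrt(d)) + (a - b*sqrt(d)) = 2a
= 2 * (-11)
= -22

-22


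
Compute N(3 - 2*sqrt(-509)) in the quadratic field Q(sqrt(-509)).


N(a + b*sqrt(d)) = a^2 - d*b^2
= (3)^2 - (-509)*(-2)^2
= 9 + 2036
= 2045

2045


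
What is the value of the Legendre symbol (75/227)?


p = 227 is prime, so compute (75/227) with the reciprocity algorithm (Jacobi-symbol steps: pull out 2s via (2/n), flip via reciprocity, reduce):
  reciprocity: (75/227) -> -(227/75)
  reduce: (2/75)
  pull out 2: (2/75) = -1  (since 75 mod 8 = 3)
  (1/75) = 1
Product of signs = 1
(75/227) = 1

1


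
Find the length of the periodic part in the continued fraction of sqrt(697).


Run the CF algorithm for sqrt(697).
a_0 = floor(sqrt(697)) = 26; set m_0=0, q_0=1.
Recurrence: m' = q*a - m,  q' = (d - m'^2)/q,  a' = floor((a_0 + m')/q').
  step 1: m=26, q=21, a=2
  step 2: m=16, q=21, a=2
  step 3: m=26, q=1, a=52
a_3 = 2*a_0 = 52, so the period closes here.
sqrt(697) = [26; 2, 2, 52]
Period length = 3

3


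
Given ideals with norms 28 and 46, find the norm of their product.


N(IJ) = N(I) * N(J)
= 28 * 46
= 1288

1288


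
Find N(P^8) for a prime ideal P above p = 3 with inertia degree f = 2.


N(P^a) = p^(a*f)
= 3^(8*2)
= 3^16
= 43046721

43046721


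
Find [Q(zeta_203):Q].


The degree equals Euler's totient phi(203).
203 = 7 * 29
phi(203) = 168

168


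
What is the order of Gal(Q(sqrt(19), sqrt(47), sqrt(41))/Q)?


The 3 square roots of distinct primes are multiplicatively independent over Q,
so [K:Q] = 2^3 and Gal(K/Q) is isomorphic to (Z/2Z)^3.
|Gal| = 2^3 = 8

8


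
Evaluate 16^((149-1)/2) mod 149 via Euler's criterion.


p = 149 is prime and the exponent is (p-1)/2 = 74, so by Euler's criterion 16^74 = (16/149) = +1 or -1 mod 149.
Compute by square-and-multiply:
  74 = 64 + 8 + 2 (binary 1001010)
  Repeated squaring mod 149: 16^1 = 16, 16^2 = 107, 16^4 = 125, 16^8 = 129, 16^16 = 102, 16^32 = 123, 16^64 = 80
  16^74 = 16^64 * 16^8 * 16^2 = 80 * 129 * 107 mod 149
    80 * 129 = 10320 = 39 mod 149
    39 * 107 = 4173 = 1 mod 149
  16^74 = 1 mod 149
Result 1: 16 is a quadratic residue mod 149.
16^74 mod 149 = 1

1


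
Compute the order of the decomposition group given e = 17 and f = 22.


|D_P| = e * f
= 17 * 22
= 374

374


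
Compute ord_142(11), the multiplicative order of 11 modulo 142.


We want ord_142(11), the smallest k >= 1 with 11^k = 1 mod 142.
n = 142 = 2 * 71, phi(142) = 70; the order divides phi(n).
Divisors of 70: 1, 2, 5, 7, 10, 14, 35, 70
Repeated squaring mod 142: 11^1 = 11, 11^2 = 121, 11^4 = 15, 11^8 = 83, 11^16 = 73, 11^32 = 75, 11^64 = 87
Test divisors in increasing order:
  k=1: 11^1 = 11 mod 142
  k=2: 11^2 = 121 mod 142
  k=5: 11^5 = 15 * 11 = 23 mod 142
  k=7: 11^7 = 15 * 121 * 11 = 85 mod 142
  k=10: 11^10 = 83 * 121 = 103 mod 142
  k=14: 11^14 = 83 * 15 * 121 = 125 mod 142
  k=35: 11^35 = 75 * 121 * 11 = 141 mod 142
  k=70: 11^70 = 87 * 15 * 121 = 1 mod 142  <- first divisor giving 1
Order = 70

70


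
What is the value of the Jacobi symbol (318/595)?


Compute (318/595) via quadratic reciprocity:
  pull out 2: (2/595) = -1  (since 595 mod 8 = 3)
  reciprocity: (159/595) -> -(595/159)
  reduce: (118/159)
  pull out 2: (2/159) = +1  (since 159 mod 8 = 7)
  reciprocity: (59/159) -> -(159/59)
  reduce: (41/59)
  reciprocity: (41/59) -> +(59/41)
  reduce: (18/41)
  pull out 2: (2/41) = +1  (since 41 mod 8 = 1)
  reciprocity: (9/41) -> +(41/9)
  reduce: (5/9)
  reciprocity: (5/9) -> +(9/5)
  reduce: (4/5)
  pull out 2: (2/5) = -1  (since 5 mod 8 = 5)
  pull out 2: (2/5) = -1  (since 5 mod 8 = 5)
  (1/5) = 1
Product of signs = -1

-1


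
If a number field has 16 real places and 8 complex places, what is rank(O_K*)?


By Dirichlet's unit theorem:
rank = r1 + r2 - 1
= 16 + 8 - 1
= 23

23


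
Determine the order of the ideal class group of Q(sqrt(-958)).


K = Q(sqrt(-958)). d mod 4 = 2, so D = disc(K) = 4d = -3832
h(K) equals the number of primitive reduced positive-definite forms (a, b, c) = a*x^2 + b*x*y + c*y^2 with b^2 - 4ac = D,
where reduced means |b| <= a <= c, with b >= 0 whenever |b| = a or a = c, and primitive means gcd(a, b, c) = 1.
Reduced forces 3a^2 <= |D| = 3832, so 1 <= a <= 35; b must have the parity of D, and c = (b^2 - D)/(4a) must be an integer >= a.
Enumerate a = 1..35, b in [-a, a]:
  a=1: (1, 0, 958)  [1]
  a=2: (2, 0, 479)  [1]
  a=3..6: none
  a=7: (7, -2, 137), (7, 2, 137)  [2]
  a=8..12: none
  a=13: (13, -4, 74), (13, 4, 74)  [2]
  a=14: (14, -12, 71), (14, 12, 71)  [2]
  a=15..18: none
  a=19: (19, -14, 53), (19, 14, 53)  [2]
  a=20..22: none
  a=23: (23, -20, 46), (23, 20, 46)  [2]
  a=24..25: none
  a=26: (26, -4, 37), (26, 4, 37)  [2]
  a=27..28: none
  a=29: (29, -24, 38), (29, 24, 38)  [2]
  a=30..35: none
Total reduced forms: 1 + 1 + 2 + 2 + 2 + 2 + 2 + 2 + 2 = 16
h = 16

16


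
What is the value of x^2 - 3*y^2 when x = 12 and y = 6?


x^2 - d*y^2
= 12^2 - 3*6^2
= 144 - 108
= 36

36


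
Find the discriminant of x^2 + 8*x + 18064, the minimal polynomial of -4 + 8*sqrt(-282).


The element -4 + 8*sqrt(-282) has minimal polynomial:
x^2 + 8*x + 18064
Discriminant = (8)^2 - 4*(18064)
= 64 - 72256
= -72192

-72192


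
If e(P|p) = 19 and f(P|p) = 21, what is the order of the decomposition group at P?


|D_P| = e * f
= 19 * 21
= 399

399


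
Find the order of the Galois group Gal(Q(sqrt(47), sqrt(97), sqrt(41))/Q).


The 3 square roots of distinct primes are multiplicatively independent over Q,
so [K:Q] = 2^3 and Gal(K/Q) is isomorphic to (Z/2Z)^3.
|Gal| = 2^3 = 8

8


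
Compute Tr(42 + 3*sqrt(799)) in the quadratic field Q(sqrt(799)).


Tr(a + b*sqrt(d)) = (a + b*sqrt(d)) + (a - b*sqrt(d)) = 2a
= 2 * (42)
= 84

84


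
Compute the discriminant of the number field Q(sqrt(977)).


For K = Q(sqrt(d)) with d squarefree: disc(K) = d if d = 1 mod 4, and disc(K) = 4d if d = 2 or 3 mod 4.
Here d = 977, and d mod 4 = 1.
d = 1 mod 4 (O_K = Z[(1+sqrt(d))/2]), so disc(K) = d = 977

977


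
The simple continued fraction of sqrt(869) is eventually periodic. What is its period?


Run the CF algorithm for sqrt(869).
a_0 = floor(sqrt(869)) = 29; set m_0=0, q_0=1.
Recurrence: m' = q*a - m,  q' = (d - m'^2)/q,  a' = floor((a_0 + m')/q').
  step 1: m=29, q=28, a=2
  step 2: m=27, q=5, a=11
  step 3: m=28, q=17, a=3
  step 4: m=23, q=20, a=2
  step 5: m=17, q=29, a=1
  step 6: m=12, q=25, a=1
  step 7: m=13, q=28, a=1
  step 8: m=15, q=23, a=1
  step 9: m=8, q=35, a=1
  step 10: m=27, q=4, a=14
  step 11: m=29, q=7, a=8
  step 12: m=27, q=20, a=2
  step 13: m=13, q=35, a=1
  step 14: m=22, q=11, a=4
  step 15: m=22, q=35, a=1
  step 16: m=13, q=20, a=2
  step 17: m=27, q=7, a=8
  step 18: m=29, q=4, a=14
  step 19: m=27, q=35, a=1
  step 20: m=8, q=23, a=1
  step 21: m=15, q=28, a=1
  step 22: m=13, q=25, a=1
  step 23: m=12, q=29, a=1
  step 24: m=17, q=20, a=2
  step 25: m=23, q=17, a=3
  step 26: m=28, q=5, a=11
  step 27: m=27, q=28, a=2
  step 28: m=29, q=1, a=58
a_28 = 2*a_0 = 58, so the period closes here.
sqrt(869) = [29; 2, 11, 3, 2, 1, 1, 1, 1, 1, 14, 8, 2, 1, 4, 1, 2, 8, 14, 1, 1, 1, 1, 1, 2, 3, 11, 2, 58]
Period length = 28

28


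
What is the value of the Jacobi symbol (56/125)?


Compute (56/125) via quadratic reciprocity:
  pull out 2: (2/125) = -1  (since 125 mod 8 = 5)
  pull out 2: (2/125) = -1  (since 125 mod 8 = 5)
  pull out 2: (2/125) = -1  (since 125 mod 8 = 5)
  reciprocity: (7/125) -> +(125/7)
  reduce: (6/7)
  pull out 2: (2/7) = +1  (since 7 mod 8 = 7)
  reciprocity: (3/7) -> -(7/3)
  reduce: (1/3)
  (1/3) = 1
Product of signs = 1

1


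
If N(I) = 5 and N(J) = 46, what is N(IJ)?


N(IJ) = N(I) * N(J)
= 5 * 46
= 230

230


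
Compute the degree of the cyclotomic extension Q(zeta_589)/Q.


The degree equals Euler's totient phi(589).
589 = 19 * 31
phi(589) = 540

540


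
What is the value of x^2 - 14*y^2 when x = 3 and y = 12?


x^2 - d*y^2
= 3^2 - 14*12^2
= 9 - 2016
= -2007

-2007


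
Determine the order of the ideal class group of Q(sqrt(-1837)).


K = Q(sqrt(-1837)). d mod 4 = 3, so D = disc(K) = 4d = -7348
h(K) equals the number of primitive reduced positive-definite forms (a, b, c) = a*x^2 + b*x*y + c*y^2 with b^2 - 4ac = D,
where reduced means |b| <= a <= c, with b >= 0 whenever |b| = a or a = c, and primitive means gcd(a, b, c) = 1.
Reduced forces 3a^2 <= |D| = 7348, so 1 <= a <= 49; b must have the parity of D, and c = (b^2 - D)/(4a) must be an integer >= a.
Enumerate a = 1..49, b in [-a, a]:
  a=1: (1, 0, 1837)  [1]
  a=2: (2, 2, 919)  [1]
  a=3..6: none
  a=7: (7, -4, 263), (7, 4, 263)  [2]
  a=8..10: none
  a=11: (11, 0, 167)  [1]
  a=12: none
  a=13: (13, -6, 142), (13, 6, 142)  [2]
  a=14: (14, -10, 133), (14, 10, 133)  [2]
  a=15..16: none
  a=17: (17, -8, 109), (17, 8, 109)  [2]
  a=18: none
  a=19: (19, -10, 98), (19, 10, 98)  [2]
  a=20..21: none
  a=22: (22, 22, 89)  [1]
  a=23: (23, -14, 82), (23, 14, 82)  [2]
  a=24..25: none
  a=26: (26, -6, 71), (26, 6, 71)  [2]
  a=27..33: none
  a=34: (34, -26, 59), (34, 26, 59)  [2]
  a=35..37: none
  a=38: (38, -10, 49), (38, 10, 49)  [2]
  a=39..40: none
  a=41: (41, -14, 46), (41, 14, 46)  [2]
  a=42..49: none
Total reduced forms: 1 + 1 + 2 + 1 + 2 + 2 + 2 + 2 + 1 + 2 + 2 + 2 + 2 + 2 = 24
h = 24

24


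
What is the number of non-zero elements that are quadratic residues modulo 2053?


For prime p, the number of non-zero quadratic residues is (p-1)/2.
= (2053-1)/2
= 1026

1026


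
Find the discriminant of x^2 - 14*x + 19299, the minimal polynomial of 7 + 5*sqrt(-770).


The element 7 + 5*sqrt(-770) has minimal polynomial:
x^2 - 14*x + 19299
Discriminant = (-14)^2 - 4*(19299)
= 196 - 77196
= -77000

-77000


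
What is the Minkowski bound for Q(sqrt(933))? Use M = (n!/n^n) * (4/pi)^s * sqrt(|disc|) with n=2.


d = 933, d mod 4 = 1, so disc(K) = d = 933; |disc(K)| = 933
Real quadratic field, so n = 2, s = r2 = 0, r1 = 2
M = (n!/n^n) * (4/pi)^s * sqrt(|disc(K)|) = (2!/2^2) * (4/pi)^0 * sqrt(933)
= 0.5 * 1.000000 * 30.545049
= 15.2725

15.2725


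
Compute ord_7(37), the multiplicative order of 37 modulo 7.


We want ord_7(37), the smallest k >= 1 with 37^k = 1 mod 7.
n = 7 = 7, phi(7) = 6; the order divides phi(n).
Divisors of 6: 1, 2, 3, 6
Repeated squaring mod 7: 37^1 = 2, 37^2 = 4, 37^4 = 2
Test divisors in increasing order:
  k=1: 37^1 = 2 mod 7
  k=2: 37^2 = 4 mod 7
  k=3: 37^3 = 4 * 2 = 1 mod 7  <- first divisor giving 1
Order = 3

3


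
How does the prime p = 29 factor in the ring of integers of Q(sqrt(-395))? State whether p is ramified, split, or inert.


K = Q(sqrt(-395)). Since d mod 4 = 1, disc(K) = -395.
Check p | disc: -395 mod 29 = 11.
p does not divide disc. Compute Legendre symbol (d/p):
11^((29-1)/2) mod 29 = -1
(d/p) = -1, so p is inert: (p) stays prime with e=1, f=2, g=1.
Therefore p is inert.

inert


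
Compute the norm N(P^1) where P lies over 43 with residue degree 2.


N(P^a) = p^(a*f)
= 43^(1*2)
= 43^2
= 1849

1849


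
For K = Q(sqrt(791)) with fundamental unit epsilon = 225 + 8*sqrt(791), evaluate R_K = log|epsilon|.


epsilon = 225 + 8*sqrt(791)
= 449.9978
R = ln(449.9978)
= 6.1092

6.1092


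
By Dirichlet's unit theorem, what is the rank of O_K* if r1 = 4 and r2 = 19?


By Dirichlet's unit theorem:
rank = r1 + r2 - 1
= 4 + 19 - 1
= 22

22


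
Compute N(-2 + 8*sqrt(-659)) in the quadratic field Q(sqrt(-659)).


N(a + b*sqrt(d)) = a^2 - d*b^2
= (-2)^2 - (-659)*(8)^2
= 4 + 42176
= 42180

42180


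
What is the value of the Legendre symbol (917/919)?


p = 919 is prime, so compute (917/919) with the reciprocity algorithm (Jacobi-symbol steps: pull out 2s via (2/n), flip via reciprocity, reduce):
  reciprocity: (917/919) -> +(919/917)
  reduce: (2/917)
  pull out 2: (2/917) = -1  (since 917 mod 8 = 5)
  (1/917) = 1
Product of signs = -1
(917/919) = -1

-1


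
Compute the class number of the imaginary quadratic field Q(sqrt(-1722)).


K = Q(sqrt(-1722)). d mod 4 = 2, so D = disc(K) = 4d = -6888
h(K) equals the number of primitive reduced positive-definite forms (a, b, c) = a*x^2 + b*x*y + c*y^2 with b^2 - 4ac = D,
where reduced means |b| <= a <= c, with b >= 0 whenever |b| = a or a = c, and primitive means gcd(a, b, c) = 1.
Reduced forces 3a^2 <= |D| = 6888, so 1 <= a <= 47; b must have the parity of D, and c = (b^2 - D)/(4a) must be an integer >= a.
Enumerate a = 1..47, b in [-a, a]:
  a=1: (1, 0, 1722)  [1]
  a=2: (2, 0, 861)  [1]
  a=3: (3, 0, 574)  [1]
  a=4..5: none
  a=6: (6, 0, 287)  [1]
  a=7: (7, 0, 246)  [1]
  a=8..10: none
  a=11: (11, -8, 158), (11, 8, 158)  [2]
  a=12..13: none
  a=14: (14, 0, 123)  [1]
  a=15..18: none
  a=19: (19, -16, 94), (19, 16, 94)  [2]
  a=20: none
  a=21: (21, 0, 82)  [1]
  a=22: (22, -8, 79), (22, 8, 79)  [2]
  a=23: (23, -14, 77), (23, 14, 77)  [2]
  a=24..30: none
  a=31: (31, -26, 61), (31, 26, 61)  [2]
  a=32: none
  a=33: (33, -30, 59), (33, 30, 59)  [2]
  a=34..37: none
  a=38: (38, -16, 47), (38, 16, 47)  [2]
  a=39..40: none
  a=41: (41, 0, 42)  [1]
  a=42: none
  a=43: (43, -32, 46), (43, 32, 46)  [2]
  a=44..47: none
Total reduced forms: 1 + 1 + 1 + 1 + 1 + 2 + 1 + 2 + 1 + 2 + 2 + 2 + 2 + 2 + 1 + 2 = 24
h = 24

24


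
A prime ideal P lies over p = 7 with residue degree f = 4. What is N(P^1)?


N(P^a) = p^(a*f)
= 7^(1*4)
= 7^4
= 2401

2401


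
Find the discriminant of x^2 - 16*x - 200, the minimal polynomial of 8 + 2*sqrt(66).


The element 8 + 2*sqrt(66) has minimal polynomial:
x^2 - 16*x - 200
Discriminant = (-16)^2 - 4*(-200)
= 256 + 800
= 1056

1056


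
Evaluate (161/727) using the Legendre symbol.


p = 727 is prime, so compute (161/727) with the reciprocity algorithm (Jacobi-symbol steps: pull out 2s via (2/n), flip via reciprocity, reduce):
  reciprocity: (161/727) -> +(727/161)
  reduce: (83/161)
  reciprocity: (83/161) -> +(161/83)
  reduce: (78/83)
  pull out 2: (2/83) = -1  (since 83 mod 8 = 3)
  reciprocity: (39/83) -> -(83/39)
  reduce: (5/39)
  reciprocity: (5/39) -> +(39/5)
  reduce: (4/5)
  pull out 2: (2/5) = -1  (since 5 mod 8 = 5)
  pull out 2: (2/5) = -1  (since 5 mod 8 = 5)
  (1/5) = 1
Product of signs = 1
(161/727) = 1

1


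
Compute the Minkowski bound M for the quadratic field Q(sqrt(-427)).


d = -427, d mod 4 = 1, so disc(K) = d = -427; |disc(K)| = 427
Imaginary quadratic field, so n = 2, s = r2 = 1, r1 = 0
M = (n!/n^n) * (4/pi)^s * sqrt(|disc(K)|) = (2!/2^2) * (4/pi)^1 * sqrt(427)
= 0.5 * 1.273240 * 20.663978
= 13.1551

13.1551


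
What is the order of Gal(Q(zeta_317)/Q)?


|Gal(Q(zeta_317)/Q)| = phi(317)
= 316

316


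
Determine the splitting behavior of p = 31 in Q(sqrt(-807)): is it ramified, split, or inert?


K = Q(sqrt(-807)). Since d mod 4 = 1, disc(K) = -807.
Check p | disc: -807 mod 31 = 30.
p does not divide disc. Compute Legendre symbol (d/p):
30^((31-1)/2) mod 31 = -1
(d/p) = -1, so p is inert: (p) stays prime with e=1, f=2, g=1.
Therefore p is inert.

inert


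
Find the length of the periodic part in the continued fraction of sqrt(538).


Run the CF algorithm for sqrt(538).
a_0 = floor(sqrt(538)) = 23; set m_0=0, q_0=1.
Recurrence: m' = q*a - m,  q' = (d - m'^2)/q,  a' = floor((a_0 + m')/q').
  step 1: m=23, q=9, a=5
  step 2: m=22, q=6, a=7
  step 3: m=20, q=23, a=1
  step 4: m=3, q=23, a=1
  step 5: m=20, q=6, a=7
  step 6: m=22, q=9, a=5
  step 7: m=23, q=1, a=46
a_7 = 2*a_0 = 46, so the period closes here.
sqrt(538) = [23; 5, 7, 1, 1, 7, 5, 46]
Period length = 7

7


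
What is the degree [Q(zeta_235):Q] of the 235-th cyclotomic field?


The degree equals Euler's totient phi(235).
235 = 5 * 47
phi(235) = 184

184


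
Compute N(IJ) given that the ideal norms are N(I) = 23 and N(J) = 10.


N(IJ) = N(I) * N(J)
= 23 * 10
= 230

230


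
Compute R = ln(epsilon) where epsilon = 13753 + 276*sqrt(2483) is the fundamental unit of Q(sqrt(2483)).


epsilon = 13753 + 276*sqrt(2483)
= 27506.0000
R = ln(27506.0000)
= 10.2222

10.2222


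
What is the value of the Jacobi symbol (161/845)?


Compute (161/845) via quadratic reciprocity:
  reciprocity: (161/845) -> +(845/161)
  reduce: (40/161)
  pull out 2: (2/161) = +1  (since 161 mod 8 = 1)
  pull out 2: (2/161) = +1  (since 161 mod 8 = 1)
  pull out 2: (2/161) = +1  (since 161 mod 8 = 1)
  reciprocity: (5/161) -> +(161/5)
  reduce: (1/5)
  (1/5) = 1
Product of signs = 1

1


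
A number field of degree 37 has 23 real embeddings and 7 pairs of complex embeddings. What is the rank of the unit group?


By Dirichlet's unit theorem:
rank = r1 + r2 - 1
= 23 + 7 - 1
= 29

29


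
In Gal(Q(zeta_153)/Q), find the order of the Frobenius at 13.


The Frobenius at p in Gal(Q(zeta_n)/Q) = (Z/nZ)* is the class of p, so its order is ord_153(13), the smallest k >= 1 with 13^k = 1 mod 153.
n = 153 = 3^2 * 17, phi(153) = 96; the order divides phi(n).
Divisors of 96: 1, 2, 3, 4, 6, 8, 12, 16, 24, 32, 48, 96
Repeated squaring mod 153: 13^1 = 13, 13^2 = 16, 13^4 = 103, 13^8 = 52, 13^16 = 103, 13^32 = 52, 13^64 = 103
Test divisors in increasing order:
  k=1: 13^1 = 13 mod 153
  k=2: 13^2 = 16 mod 153
  k=3: 13^3 = 16 * 13 = 55 mod 153
  k=4: 13^4 = 103 mod 153
  k=6: 13^6 = 103 * 16 = 118 mod 153
  k=8: 13^8 = 52 mod 153
  k=12: 13^12 = 52 * 103 = 1 mod 153  <- first divisor giving 1
Order = 12

12


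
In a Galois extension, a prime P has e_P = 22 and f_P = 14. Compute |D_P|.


|D_P| = e * f
= 22 * 14
= 308

308


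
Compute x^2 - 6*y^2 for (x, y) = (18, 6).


x^2 - d*y^2
= 18^2 - 6*6^2
= 324 - 216
= 108

108


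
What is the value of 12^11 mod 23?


p = 23 is prime and the exponent is (p-1)/2 = 11, so by Euler's criterion 12^11 = (12/23) = +1 or -1 mod 23.
Compute by square-and-multiply:
  11 = 8 + 2 + 1 (binary 1011)
  Repeated squaring mod 23: 12^1 = 12, 12^2 = 6, 12^4 = 13, 12^8 = 8
  12^11 = 12^8 * 12^2 * 12^1 = 8 * 6 * 12 mod 23
    8 * 6 = 48 = 2 mod 23
    2 * 12 = 24 = 1 mod 23
  12^11 = 1 mod 23
Result 1: 12 is a quadratic residue mod 23.
12^11 mod 23 = 1

1


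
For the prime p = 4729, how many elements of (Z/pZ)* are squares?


For prime p, the number of non-zero quadratic residues is (p-1)/2.
= (4729-1)/2
= 2364

2364


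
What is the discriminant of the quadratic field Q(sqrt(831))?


For K = Q(sqrt(d)) with d squarefree: disc(K) = d if d = 1 mod 4, and disc(K) = 4d if d = 2 or 3 mod 4.
Here d = 831, and d mod 4 = 3.
d = 3 mod 4, not 1 (O_K = Z[sqrt(d)]), so disc(K) = 4d = 4 * (831) = 3324

3324


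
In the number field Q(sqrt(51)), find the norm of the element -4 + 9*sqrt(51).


N(a + b*sqrt(d)) = a^2 - d*b^2
= (-4)^2 - (51)*(9)^2
= 16 - 4131
= -4115

-4115


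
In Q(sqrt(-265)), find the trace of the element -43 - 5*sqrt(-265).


Tr(a + b*sqrt(d)) = (a + b*sqrt(d)) + (a - b*sqrt(d)) = 2a
= 2 * (-43)
= -86

-86


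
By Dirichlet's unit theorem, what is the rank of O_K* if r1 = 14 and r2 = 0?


By Dirichlet's unit theorem:
rank = r1 + r2 - 1
= 14 + 0 - 1
= 13

13


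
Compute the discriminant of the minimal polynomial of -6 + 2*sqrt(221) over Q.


The element -6 + 2*sqrt(221) has minimal polynomial:
x^2 + 12*x - 848
Discriminant = (12)^2 - 4*(-848)
= 144 + 3392
= 3536

3536


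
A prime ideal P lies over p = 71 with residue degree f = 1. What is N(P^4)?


N(P^a) = p^(a*f)
= 71^(4*1)
= 71^4
= 25411681

25411681


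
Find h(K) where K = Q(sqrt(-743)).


K = Q(sqrt(-743)). d mod 4 = 1, so D = disc(K) = d = -743
h(K) equals the number of primitive reduced positive-definite forms (a, b, c) = a*x^2 + b*x*y + c*y^2 with b^2 - 4ac = D,
where reduced means |b| <= a <= c, with b >= 0 whenever |b| = a or a = c, and primitive means gcd(a, b, c) = 1.
Reduced forces 3a^2 <= |D| = 743, so 1 <= a <= 15; b must have the parity of D, and c = (b^2 - D)/(4a) must be an integer >= a.
Enumerate a = 1..15, b in [-a, a]:
  a=1: (1, 1, 186)  [1]
  a=2: (2, -1, 93), (2, 1, 93)  [2]
  a=3: (3, -1, 62), (3, 1, 62)  [2]
  a=4: (4, -3, 47), (4, 3, 47)  [2]
  a=5: none
  a=6: (6, -5, 32), (6, -1, 31), (6, 1, 31), (6, 5, 32)  [4]
  a=7: none
  a=8: (8, -5, 24), (8, 5, 24)  [2]
  a=9: (9, -7, 22), (9, 7, 22)  [2]
  a=10: none
  a=11: (11, -7, 18), (11, 7, 18)  [2]
  a=12: (12, -11, 18), (12, -5, 16), (12, 5, 16), (12, 11, 18)  [4]
  a=13..15: none
Total reduced forms: 1 + 2 + 2 + 2 + 4 + 2 + 2 + 2 + 4 = 21
h = 21

21


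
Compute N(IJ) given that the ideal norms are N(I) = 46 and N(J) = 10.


N(IJ) = N(I) * N(J)
= 46 * 10
= 460

460


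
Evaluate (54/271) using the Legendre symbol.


p = 271 is prime, so compute (54/271) with the reciprocity algorithm (Jacobi-symbol steps: pull out 2s via (2/n), flip via reciprocity, reduce):
  pull out 2: (2/271) = +1  (since 271 mod 8 = 7)
  reciprocity: (27/271) -> -(271/27)
  reduce: (1/27)
  (1/27) = 1
Product of signs = -1
(54/271) = -1

-1


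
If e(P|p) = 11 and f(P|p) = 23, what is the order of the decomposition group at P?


|D_P| = e * f
= 11 * 23
= 253

253


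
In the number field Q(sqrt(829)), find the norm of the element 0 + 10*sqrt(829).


N(a + b*sqrt(d)) = a^2 - d*b^2
= (0)^2 - (829)*(10)^2
= 0 - 82900
= -82900

-82900


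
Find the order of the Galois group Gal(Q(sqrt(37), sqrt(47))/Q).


The 2 square roots of distinct primes are multiplicatively independent over Q,
so [K:Q] = 2^2 and Gal(K/Q) is isomorphic to (Z/2Z)^2.
|Gal| = 2^2 = 4

4


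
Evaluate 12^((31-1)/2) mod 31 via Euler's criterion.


p = 31 is prime and the exponent is (p-1)/2 = 15, so by Euler's criterion 12^15 = (12/31) = +1 or -1 mod 31.
Compute by square-and-multiply:
  15 = 8 + 4 + 2 + 1 (binary 1111)
  Repeated squaring mod 31: 12^1 = 12, 12^2 = 20, 12^4 = 28, 12^8 = 9
  12^15 = 12^8 * 12^4 * 12^2 * 12^1 = 9 * 28 * 20 * 12 mod 31
    9 * 28 = 252 = 4 mod 31
    4 * 20 = 80 = 18 mod 31
    18 * 12 = 216 = 30 mod 31
  12^15 = 30 mod 31
Result 30 = p - 1 = -1 mod 31: 12 is a quadratic non-residue mod 31. As a residue in [0, p-1] the value is 30.
12^15 mod 31 = 30

30


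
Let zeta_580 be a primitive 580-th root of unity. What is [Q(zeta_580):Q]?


The degree equals Euler's totient phi(580).
580 = 2^2 * 5 * 29
phi(580) = 224

224


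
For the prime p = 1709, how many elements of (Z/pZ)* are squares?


For prime p, the number of non-zero quadratic residues is (p-1)/2.
= (1709-1)/2
= 854

854


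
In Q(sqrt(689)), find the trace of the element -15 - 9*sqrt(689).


Tr(a + b*sqrt(d)) = (a + b*sqrt(d)) + (a - b*sqrt(d)) = 2a
= 2 * (-15)
= -30

-30


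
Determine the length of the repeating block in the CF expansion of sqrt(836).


Run the CF algorithm for sqrt(836).
a_0 = floor(sqrt(836)) = 28; set m_0=0, q_0=1.
Recurrence: m' = q*a - m,  q' = (d - m'^2)/q,  a' = floor((a_0 + m')/q').
  step 1: m=28, q=52, a=1
  step 2: m=24, q=5, a=10
  step 3: m=26, q=32, a=1
  step 4: m=6, q=25, a=1
  step 5: m=19, q=19, a=2
  step 6: m=19, q=25, a=1
  step 7: m=6, q=32, a=1
  step 8: m=26, q=5, a=10
  step 9: m=24, q=52, a=1
  step 10: m=28, q=1, a=56
a_10 = 2*a_0 = 56, so the period closes here.
sqrt(836) = [28; 1, 10, 1, 1, 2, 1, 1, 10, 1, 56]
Period length = 10

10


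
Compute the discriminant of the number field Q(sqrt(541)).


For K = Q(sqrt(d)) with d squarefree: disc(K) = d if d = 1 mod 4, and disc(K) = 4d if d = 2 or 3 mod 4.
Here d = 541, and d mod 4 = 1.
d = 1 mod 4 (O_K = Z[(1+sqrt(d))/2]), so disc(K) = d = 541

541


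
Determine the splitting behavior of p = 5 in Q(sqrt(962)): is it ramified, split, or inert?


K = Q(sqrt(962)). Since d mod 4 = 2, disc(K) = 3848.
Check p | disc: 3848 mod 5 = 3.
p does not divide disc. Compute Legendre symbol (d/p):
2^((5-1)/2) mod 5 = -1
(d/p) = -1, so p is inert: (p) stays prime with e=1, f=2, g=1.
Therefore p is inert.

inert


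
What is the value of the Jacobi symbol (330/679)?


Compute (330/679) via quadratic reciprocity:
  pull out 2: (2/679) = +1  (since 679 mod 8 = 7)
  reciprocity: (165/679) -> +(679/165)
  reduce: (19/165)
  reciprocity: (19/165) -> +(165/19)
  reduce: (13/19)
  reciprocity: (13/19) -> +(19/13)
  reduce: (6/13)
  pull out 2: (2/13) = -1  (since 13 mod 8 = 5)
  reciprocity: (3/13) -> +(13/3)
  reduce: (1/3)
  (1/3) = 1
Product of signs = -1

-1


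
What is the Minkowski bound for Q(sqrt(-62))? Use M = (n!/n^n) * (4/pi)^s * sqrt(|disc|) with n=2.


d = -62, d mod 4 = 2, so disc(K) = 4d = -248; |disc(K)| = 248
Imaginary quadratic field, so n = 2, s = r2 = 1, r1 = 0
M = (n!/n^n) * (4/pi)^s * sqrt(|disc(K)|) = (2!/2^2) * (4/pi)^1 * sqrt(248)
= 0.5 * 1.273240 * 15.748016
= 10.0255

10.0255


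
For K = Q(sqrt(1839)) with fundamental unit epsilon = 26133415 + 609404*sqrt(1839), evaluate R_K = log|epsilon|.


epsilon = 26133415 + 609404*sqrt(1839)
= 5.2267e+07
R = ln(5.2267e+07)
= 17.7719

17.7719


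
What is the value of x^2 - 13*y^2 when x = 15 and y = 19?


x^2 - d*y^2
= 15^2 - 13*19^2
= 225 - 4693
= -4468

-4468


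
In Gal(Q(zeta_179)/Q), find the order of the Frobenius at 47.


The Frobenius at p in Gal(Q(zeta_n)/Q) = (Z/nZ)* is the class of p, so its order is ord_179(47), the smallest k >= 1 with 47^k = 1 mod 179.
n = 179 = 179, phi(179) = 178; the order divides phi(n).
Divisors of 178: 1, 2, 89, 178
Repeated squaring mod 179: 47^1 = 47, 47^2 = 61, 47^4 = 141, 47^8 = 12, 47^16 = 144, 47^32 = 151, 47^64 = 68, 47^128 = 149
Test divisors in increasing order:
  k=1: 47^1 = 47 mod 179
  k=2: 47^2 = 61 mod 179
  k=89: 47^89 = 68 * 144 * 12 * 47 = 1 mod 179  <- first divisor giving 1
Order = 89

89


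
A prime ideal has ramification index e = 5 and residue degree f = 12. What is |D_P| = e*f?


|D_P| = e * f
= 5 * 12
= 60

60


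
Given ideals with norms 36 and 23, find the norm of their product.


N(IJ) = N(I) * N(J)
= 36 * 23
= 828

828


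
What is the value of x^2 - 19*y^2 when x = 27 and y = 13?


x^2 - d*y^2
= 27^2 - 19*13^2
= 729 - 3211
= -2482

-2482


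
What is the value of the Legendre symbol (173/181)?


p = 181 is prime, so compute (173/181) with the reciprocity algorithm (Jacobi-symbol steps: pull out 2s via (2/n), flip via reciprocity, reduce):
  reciprocity: (173/181) -> +(181/173)
  reduce: (8/173)
  pull out 2: (2/173) = -1  (since 173 mod 8 = 5)
  pull out 2: (2/173) = -1  (since 173 mod 8 = 5)
  pull out 2: (2/173) = -1  (since 173 mod 8 = 5)
  (1/173) = 1
Product of signs = -1
(173/181) = -1

-1


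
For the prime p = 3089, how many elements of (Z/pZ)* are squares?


For prime p, the number of non-zero quadratic residues is (p-1)/2.
= (3089-1)/2
= 1544

1544


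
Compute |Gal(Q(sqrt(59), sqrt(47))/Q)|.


The 2 square roots of distinct primes are multiplicatively independent over Q,
so [K:Q] = 2^2 and Gal(K/Q) is isomorphic to (Z/2Z)^2.
|Gal| = 2^2 = 4

4


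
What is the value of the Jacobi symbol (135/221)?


Compute (135/221) via quadratic reciprocity:
  reciprocity: (135/221) -> +(221/135)
  reduce: (86/135)
  pull out 2: (2/135) = +1  (since 135 mod 8 = 7)
  reciprocity: (43/135) -> -(135/43)
  reduce: (6/43)
  pull out 2: (2/43) = -1  (since 43 mod 8 = 3)
  reciprocity: (3/43) -> -(43/3)
  reduce: (1/3)
  (1/3) = 1
Product of signs = -1

-1


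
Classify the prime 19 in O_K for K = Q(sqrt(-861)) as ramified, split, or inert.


K = Q(sqrt(-861)). Since d mod 4 = 3, disc(K) = -3444.
Check p | disc: -3444 mod 19 = 14.
p does not divide disc. Compute Legendre symbol (d/p):
13^((19-1)/2) mod 19 = -1
(d/p) = -1, so p is inert: (p) stays prime with e=1, f=2, g=1.
Therefore p is inert.

inert


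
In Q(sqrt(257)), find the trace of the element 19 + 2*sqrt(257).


Tr(a + b*sqrt(d)) = (a + b*sqrt(d)) + (a - b*sqrt(d)) = 2a
= 2 * (19)
= 38

38


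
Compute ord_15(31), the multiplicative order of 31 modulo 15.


We want ord_15(31), the smallest k >= 1 with 31^k = 1 mod 15.
n = 15 = 3 * 5, phi(15) = 8; the order divides phi(n).
Divisors of 8: 1, 2, 4, 8
Repeated squaring mod 15: 31^1 = 1, 31^2 = 1, 31^4 = 1, 31^8 = 1
Test divisors in increasing order:
  k=1: 31^1 = 1 mod 15  <- first divisor giving 1
Order = 1

1


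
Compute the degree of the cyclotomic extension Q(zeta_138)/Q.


The degree equals Euler's totient phi(138).
138 = 2 * 3 * 23
phi(138) = 44

44


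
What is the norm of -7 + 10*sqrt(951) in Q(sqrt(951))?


N(a + b*sqrt(d)) = a^2 - d*b^2
= (-7)^2 - (951)*(10)^2
= 49 - 95100
= -95051

-95051


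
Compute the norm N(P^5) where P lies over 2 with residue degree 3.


N(P^a) = p^(a*f)
= 2^(5*3)
= 2^15
= 32768

32768


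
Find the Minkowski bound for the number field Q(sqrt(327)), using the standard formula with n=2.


d = 327, d mod 4 = 3, so disc(K) = 4d = 1308; |disc(K)| = 1308
Real quadratic field, so n = 2, s = r2 = 0, r1 = 2
M = (n!/n^n) * (4/pi)^s * sqrt(|disc(K)|) = (2!/2^2) * (4/pi)^0 * sqrt(1308)
= 0.5 * 1.000000 * 36.166283
= 18.0831

18.0831


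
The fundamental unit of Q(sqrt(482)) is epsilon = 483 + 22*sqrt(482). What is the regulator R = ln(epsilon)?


epsilon = 483 + 22*sqrt(482)
= 965.9990
R = ln(965.9990)
= 6.8732

6.8732


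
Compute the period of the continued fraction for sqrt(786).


Run the CF algorithm for sqrt(786).
a_0 = floor(sqrt(786)) = 28; set m_0=0, q_0=1.
Recurrence: m' = q*a - m,  q' = (d - m'^2)/q,  a' = floor((a_0 + m')/q').
  step 1: m=28, q=2, a=28
  step 2: m=28, q=1, a=56
a_2 = 2*a_0 = 56, so the period closes here.
sqrt(786) = [28; 28, 56]
Period length = 2

2


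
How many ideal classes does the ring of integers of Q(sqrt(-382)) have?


K = Q(sqrt(-382)). d mod 4 = 2, so D = disc(K) = 4d = -1528
h(K) equals the number of primitive reduced positive-definite forms (a, b, c) = a*x^2 + b*x*y + c*y^2 with b^2 - 4ac = D,
where reduced means |b| <= a <= c, with b >= 0 whenever |b| = a or a = c, and primitive means gcd(a, b, c) = 1.
Reduced forces 3a^2 <= |D| = 1528, so 1 <= a <= 22; b must have the parity of D, and c = (b^2 - D)/(4a) must be an integer >= a.
Enumerate a = 1..22, b in [-a, a]:
  a=1: (1, 0, 382)  [1]
  a=2: (2, 0, 191)  [1]
  a=3..10: none
  a=11: (11, -10, 37), (11, 10, 37)  [2]
  a=12..16: none
  a=17: (17, -6, 23), (17, 6, 23)  [2]
  a=18: none
  a=19: (19, -12, 22), (19, 12, 22)  [2]
  a=20..22: none
Total reduced forms: 1 + 1 + 2 + 2 + 2 = 8
h = 8

8


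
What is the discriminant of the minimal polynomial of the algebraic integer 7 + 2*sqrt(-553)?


The element 7 + 2*sqrt(-553) has minimal polynomial:
x^2 - 14*x + 2261
Discriminant = (-14)^2 - 4*(2261)
= 196 - 9044
= -8848

-8848


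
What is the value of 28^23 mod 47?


p = 47 is prime and the exponent is (p-1)/2 = 23, so by Euler's criterion 28^23 = (28/47) = +1 or -1 mod 47.
Compute by square-and-multiply:
  23 = 16 + 4 + 2 + 1 (binary 10111)
  Repeated squaring mod 47: 28^1 = 28, 28^2 = 32, 28^4 = 37, 28^8 = 6, 28^16 = 36
  28^23 = 28^16 * 28^4 * 28^2 * 28^1 = 36 * 37 * 32 * 28 mod 47
    36 * 37 = 1332 = 16 mod 47
    16 * 32 = 512 = 42 mod 47
    42 * 28 = 1176 = 1 mod 47
  28^23 = 1 mod 47
Result 1: 28 is a quadratic residue mod 47.
28^23 mod 47 = 1

1


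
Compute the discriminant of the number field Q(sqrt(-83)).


For K = Q(sqrt(d)) with d squarefree: disc(K) = d if d = 1 mod 4, and disc(K) = 4d if d = 2 or 3 mod 4.
Here d = -83, and d mod 4 = 1.
d = 1 mod 4 (O_K = Z[(1+sqrt(d))/2]), so disc(K) = d = -83

-83


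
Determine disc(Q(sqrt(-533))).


For K = Q(sqrt(d)) with d squarefree: disc(K) = d if d = 1 mod 4, and disc(K) = 4d if d = 2 or 3 mod 4.
Here d = -533, and d mod 4 = 3.
d = 3 mod 4, not 1 (O_K = Z[sqrt(d)]), so disc(K) = 4d = 4 * (-533) = -2132

-2132


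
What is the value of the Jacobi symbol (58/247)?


Compute (58/247) via quadratic reciprocity:
  pull out 2: (2/247) = +1  (since 247 mod 8 = 7)
  reciprocity: (29/247) -> +(247/29)
  reduce: (15/29)
  reciprocity: (15/29) -> +(29/15)
  reduce: (14/15)
  pull out 2: (2/15) = +1  (since 15 mod 8 = 7)
  reciprocity: (7/15) -> -(15/7)
  reduce: (1/7)
  (1/7) = 1
Product of signs = -1

-1


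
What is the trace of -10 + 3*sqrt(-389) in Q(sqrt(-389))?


Tr(a + b*sqrt(d)) = (a + b*sqrt(d)) + (a - b*sqrt(d)) = 2a
= 2 * (-10)
= -20

-20


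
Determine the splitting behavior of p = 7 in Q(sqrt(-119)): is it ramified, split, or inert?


K = Q(sqrt(-119)). Since d mod 4 = 1, disc(K) = -119.
Check p | disc: -119 mod 7 = 0.
p divides disc, so p ramifies: (p) = P^2 with e=2, f=1, g=1.
Therefore p is ramified.

ramified


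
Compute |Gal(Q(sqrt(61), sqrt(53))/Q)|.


The 2 square roots of distinct primes are multiplicatively independent over Q,
so [K:Q] = 2^2 and Gal(K/Q) is isomorphic to (Z/2Z)^2.
|Gal| = 2^2 = 4

4


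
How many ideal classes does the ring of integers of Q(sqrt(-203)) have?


K = Q(sqrt(-203)). d mod 4 = 1, so D = disc(K) = d = -203
h(K) equals the number of primitive reduced positive-definite forms (a, b, c) = a*x^2 + b*x*y + c*y^2 with b^2 - 4ac = D,
where reduced means |b| <= a <= c, with b >= 0 whenever |b| = a or a = c, and primitive means gcd(a, b, c) = 1.
Reduced forces 3a^2 <= |D| = 203, so 1 <= a <= 8; b must have the parity of D, and c = (b^2 - D)/(4a) must be an integer >= a.
Enumerate a = 1..8, b in [-a, a]:
  a=1: (1, 1, 51)  [1]
  a=2: none
  a=3: (3, -1, 17), (3, 1, 17)  [2]
  a=4..6: none
  a=7: (7, 7, 9)  [1]
  a=8: none
Total reduced forms: 1 + 2 + 1 = 4
h = 4

4


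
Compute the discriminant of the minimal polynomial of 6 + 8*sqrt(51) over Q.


The element 6 + 8*sqrt(51) has minimal polynomial:
x^2 - 12*x - 3228
Discriminant = (-12)^2 - 4*(-3228)
= 144 + 12912
= 13056

13056


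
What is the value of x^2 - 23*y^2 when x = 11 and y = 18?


x^2 - d*y^2
= 11^2 - 23*18^2
= 121 - 7452
= -7331

-7331


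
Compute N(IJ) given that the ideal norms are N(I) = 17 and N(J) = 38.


N(IJ) = N(I) * N(J)
= 17 * 38
= 646

646


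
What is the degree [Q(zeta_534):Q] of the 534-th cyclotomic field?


The degree equals Euler's totient phi(534).
534 = 2 * 3 * 89
phi(534) = 176

176


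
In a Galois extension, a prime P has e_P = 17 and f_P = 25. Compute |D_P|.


|D_P| = e * f
= 17 * 25
= 425

425


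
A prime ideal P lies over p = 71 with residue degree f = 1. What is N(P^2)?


N(P^a) = p^(a*f)
= 71^(2*1)
= 71^2
= 5041

5041


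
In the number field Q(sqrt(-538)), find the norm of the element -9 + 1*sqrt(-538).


N(a + b*sqrt(d)) = a^2 - d*b^2
= (-9)^2 - (-538)*(1)^2
= 81 + 538
= 619

619


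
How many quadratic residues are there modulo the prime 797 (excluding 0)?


For prime p, the number of non-zero quadratic residues is (p-1)/2.
= (797-1)/2
= 398

398


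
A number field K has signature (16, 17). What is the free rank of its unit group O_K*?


By Dirichlet's unit theorem:
rank = r1 + r2 - 1
= 16 + 17 - 1
= 32

32


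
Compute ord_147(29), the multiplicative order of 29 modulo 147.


We want ord_147(29), the smallest k >= 1 with 29^k = 1 mod 147.
n = 147 = 3 * 7^2, phi(147) = 84; the order divides phi(n).
Divisors of 84: 1, 2, 3, 4, 6, 7, 12, 14, 21, 28, 42, 84
Repeated squaring mod 147: 29^1 = 29, 29^2 = 106, 29^4 = 64, 29^8 = 127, 29^16 = 106, 29^32 = 64, 29^64 = 127
Test divisors in increasing order:
  k=1: 29^1 = 29 mod 147
  k=2: 29^2 = 106 mod 147
  k=3: 29^3 = 106 * 29 = 134 mod 147
  k=4: 29^4 = 64 mod 147
  k=6: 29^6 = 64 * 106 = 22 mod 147
  k=7: 29^7 = 64 * 106 * 29 = 50 mod 147
  k=12: 29^12 = 127 * 64 = 43 mod 147
  k=14: 29^14 = 127 * 64 * 106 = 1 mod 147  <- first divisor giving 1
Order = 14

14


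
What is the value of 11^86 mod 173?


p = 173 is prime and the exponent is (p-1)/2 = 86, so by Euler's criterion 11^86 = (11/173) = +1 or -1 mod 173.
Compute by square-and-multiply:
  86 = 64 + 16 + 4 + 2 (binary 1010110)
  Repeated squaring mod 173: 11^1 = 11, 11^2 = 121, 11^4 = 109, 11^8 = 117, 11^16 = 22, 11^32 = 138, 11^64 = 14
  11^86 = 11^64 * 11^16 * 11^4 * 11^2 = 14 * 22 * 109 * 121 mod 173
    14 * 22 = 308 = 135 mod 173
    135 * 109 = 14715 = 10 mod 173
    10 * 121 = 1210 = 172 mod 173
  11^86 = 172 mod 173
Result 172 = p - 1 = -1 mod 173: 11 is a quadratic non-residue mod 173. As a residue in [0, p-1] the value is 172.
11^86 mod 173 = 172

172


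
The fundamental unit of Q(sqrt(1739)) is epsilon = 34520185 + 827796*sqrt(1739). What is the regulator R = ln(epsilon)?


epsilon = 34520185 + 827796*sqrt(1739)
= 6.9040e+07
R = ln(6.9040e+07)
= 18.0502

18.0502


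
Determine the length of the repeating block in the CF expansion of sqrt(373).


Run the CF algorithm for sqrt(373).
a_0 = floor(sqrt(373)) = 19; set m_0=0, q_0=1.
Recurrence: m' = q*a - m,  q' = (d - m'^2)/q,  a' = floor((a_0 + m')/q').
  step 1: m=19, q=12, a=3
  step 2: m=17, q=7, a=5
  step 3: m=18, q=7, a=5
  step 4: m=17, q=12, a=3
  step 5: m=19, q=1, a=38
a_5 = 2*a_0 = 38, so the period closes here.
sqrt(373) = [19; 3, 5, 5, 3, 38]
Period length = 5

5


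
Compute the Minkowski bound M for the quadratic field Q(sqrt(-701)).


d = -701, d mod 4 = 3, so disc(K) = 4d = -2804; |disc(K)| = 2804
Imaginary quadratic field, so n = 2, s = r2 = 1, r1 = 0
M = (n!/n^n) * (4/pi)^s * sqrt(|disc(K)|) = (2!/2^2) * (4/pi)^1 * sqrt(2804)
= 0.5 * 1.273240 * 52.952809
= 33.7108

33.7108


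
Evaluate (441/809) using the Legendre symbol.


p = 809 is prime, so compute (441/809) with the reciprocity algorithm (Jacobi-symbol steps: pull out 2s via (2/n), flip via reciprocity, reduce):
  reciprocity: (441/809) -> +(809/441)
  reduce: (368/441)
  pull out 2: (2/441) = +1  (since 441 mod 8 = 1)
  pull out 2: (2/441) = +1  (since 441 mod 8 = 1)
  pull out 2: (2/441) = +1  (since 441 mod 8 = 1)
  pull out 2: (2/441) = +1  (since 441 mod 8 = 1)
  reciprocity: (23/441) -> +(441/23)
  reduce: (4/23)
  pull out 2: (2/23) = +1  (since 23 mod 8 = 7)
  pull out 2: (2/23) = +1  (since 23 mod 8 = 7)
  (1/23) = 1
Product of signs = 1
(441/809) = 1

1


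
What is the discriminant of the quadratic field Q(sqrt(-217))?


For K = Q(sqrt(d)) with d squarefree: disc(K) = d if d = 1 mod 4, and disc(K) = 4d if d = 2 or 3 mod 4.
Here d = -217, and d mod 4 = 3.
d = 3 mod 4, not 1 (O_K = Z[sqrt(d)]), so disc(K) = 4d = 4 * (-217) = -868

-868


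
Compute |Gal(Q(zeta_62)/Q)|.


|Gal(Q(zeta_62)/Q)| = phi(62)
= 30

30


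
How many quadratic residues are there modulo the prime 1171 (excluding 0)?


For prime p, the number of non-zero quadratic residues is (p-1)/2.
= (1171-1)/2
= 585

585


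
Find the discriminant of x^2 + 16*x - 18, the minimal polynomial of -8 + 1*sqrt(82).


The element -8 + 1*sqrt(82) has minimal polynomial:
x^2 + 16*x - 18
Discriminant = (16)^2 - 4*(-18)
= 256 + 72
= 328

328


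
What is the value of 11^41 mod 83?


p = 83 is prime and the exponent is (p-1)/2 = 41, so by Euler's criterion 11^41 = (11/83) = +1 or -1 mod 83.
Compute by square-and-multiply:
  41 = 32 + 8 + 1 (binary 101001)
  Repeated squaring mod 83: 11^1 = 11, 11^2 = 38, 11^4 = 33, 11^8 = 10, 11^16 = 17, 11^32 = 40
  11^41 = 11^32 * 11^8 * 11^1 = 40 * 10 * 11 mod 83
    40 * 10 = 400 = 68 mod 83
    68 * 11 = 748 = 1 mod 83
  11^41 = 1 mod 83
Result 1: 11 is a quadratic residue mod 83.
11^41 mod 83 = 1

1
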